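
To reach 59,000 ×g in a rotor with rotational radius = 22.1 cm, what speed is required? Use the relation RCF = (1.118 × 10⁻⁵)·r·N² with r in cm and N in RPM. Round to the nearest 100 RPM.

≈ 15500 RPM

59,000 = 1.118 × 10⁻⁵ × 22.1 × N²
N² = 59,000 / (24.7078 × 10⁻⁵) = 238,790,989
N ≈ √238,790,989 ≈ 15,452.9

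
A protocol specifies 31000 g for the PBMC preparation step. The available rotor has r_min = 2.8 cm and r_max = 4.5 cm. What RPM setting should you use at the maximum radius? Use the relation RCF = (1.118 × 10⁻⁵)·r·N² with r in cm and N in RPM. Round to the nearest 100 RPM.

N ≈ 24800 RPM

Use r_max = 4.5 cm.
31,000 = 1.118 × 10⁻⁵ × 4.5 × N²
N² = 31,000 / (5.031 × 10⁻⁵) = 616,179,686
N ≈ √616,179,686 ≈ 24,823.0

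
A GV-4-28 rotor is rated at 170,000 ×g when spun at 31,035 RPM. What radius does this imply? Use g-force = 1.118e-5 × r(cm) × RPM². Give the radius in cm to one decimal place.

170000 = 1.118 × 10⁻⁵ × r × (31035)²
r = 170000 / (1.118 × 10⁻⁵ × 963,171,225) = 170000 / 10768.25 ≈ 15.787 cm

≈ 15.8 cm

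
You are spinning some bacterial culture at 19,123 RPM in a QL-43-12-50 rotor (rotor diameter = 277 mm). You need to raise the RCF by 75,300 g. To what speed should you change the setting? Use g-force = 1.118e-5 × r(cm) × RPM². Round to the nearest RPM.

N₂ ≈ 29189 RPM

r = 277 mm / 2 = 138.5 mm = 13.85 cm
Current RCF = 1.118 × 10⁻⁵ × 13.85 × (19123)² = 1.118 × 10⁻⁵ × 13.85 × 365,689,129 ≈ 56,624.4 × g
Target RCF = 56,624.4 + 75,300 = 131,924.4 × g
N² = 131,924.4 / (15.4843 × 10⁻⁵) = 851,988,143
N ≈ √851,988,143 ≈ 29,188.8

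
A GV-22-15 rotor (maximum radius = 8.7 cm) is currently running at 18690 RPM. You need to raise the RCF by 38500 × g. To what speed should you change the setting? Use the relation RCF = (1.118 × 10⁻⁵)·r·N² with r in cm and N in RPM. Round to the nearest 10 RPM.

27300 RPM

Current RCF = 1.118 × 10⁻⁵ × 8.7 × (18690)² = 1.118 × 10⁻⁵ × 8.7 × 349,316,100 ≈ 33,976.6 × g
Target RCF = 33,976.6 + 38,500 = 72,476.6 × g
N² = 72,476.6 / (9.7266 × 10⁻⁵) = 745,138,075
N ≈ √745,138,075 ≈ 27,297.2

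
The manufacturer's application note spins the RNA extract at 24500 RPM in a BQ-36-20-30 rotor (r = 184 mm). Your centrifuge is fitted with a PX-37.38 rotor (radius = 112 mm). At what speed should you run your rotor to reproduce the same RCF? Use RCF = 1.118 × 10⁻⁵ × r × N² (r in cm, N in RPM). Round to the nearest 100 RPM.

≈ 31400 RPM

Original rotor: r = 184 mm = 18.4 cm
RCF_original = 1.118 × 10⁻⁵ × 18.4 × (24500)² = 1.118 × 10⁻⁵ × 18.4 × 600,250,000 ≈ 123,478.6 × g
Your rotor: r = 112 mm = 11.2 cm
123,478.6 = 1.118 × 10⁻⁵ × 11.2 × N²
N² = 123,478.6 / (12.5216 × 10⁻⁵) = 986,124,776
N ≈ √986,124,776 ≈ 31,402.6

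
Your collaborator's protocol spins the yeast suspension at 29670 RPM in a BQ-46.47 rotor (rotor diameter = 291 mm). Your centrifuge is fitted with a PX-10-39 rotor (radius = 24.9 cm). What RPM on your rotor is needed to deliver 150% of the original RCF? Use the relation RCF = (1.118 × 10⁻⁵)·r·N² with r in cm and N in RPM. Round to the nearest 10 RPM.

27780 RPM

Original rotor: r = 291 mm / 2 = 145.5 mm = 14.55 cm
RCF_original = 1.118 × 10⁻⁵ × 14.55 × (29670)² = 1.118 × 10⁻⁵ × 14.55 × 880,308,900 ≈ 143,199 × g
Target RCF = 1.5 × 143,199 ≈ 214,798.5 × g
214,798.5 = 1.118 × 10⁻⁵ × 24.9 × N²
N² = 214,798.5 / (27.8382 × 10⁻⁵) = 771,596,224
N ≈ √771,596,224 ≈ 27,777.6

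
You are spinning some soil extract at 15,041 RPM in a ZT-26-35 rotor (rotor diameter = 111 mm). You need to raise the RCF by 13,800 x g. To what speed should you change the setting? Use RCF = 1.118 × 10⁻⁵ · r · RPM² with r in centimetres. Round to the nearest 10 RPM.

21180 RPM

r = 111 mm / 2 = 55.5 mm = 5.55 cm
Current RCF = 1.118 × 10⁻⁵ × 5.55 × (15041)² = 1.118 × 10⁻⁵ × 5.55 × 226,231,681 ≈ 14,037.4 × g
Target RCF = 14,037.4 + 13,800 = 27,837.4 × g
N² = 27,837.4 / (6.2049 × 10⁻⁵) = 448,635,756
N ≈ √448,635,756 ≈ 21,181.0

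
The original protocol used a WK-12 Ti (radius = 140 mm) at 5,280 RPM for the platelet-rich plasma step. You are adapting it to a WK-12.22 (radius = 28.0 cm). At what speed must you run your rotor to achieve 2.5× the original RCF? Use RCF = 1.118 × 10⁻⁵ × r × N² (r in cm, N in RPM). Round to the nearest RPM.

Original rotor: r = 140 mm = 14.0 cm
RCF_original = 1.118 × 10⁻⁵ × 14 × (5280)² = 1.118 × 10⁻⁵ × 14 × 27,878,400 ≈ 4,363.5 × g
Target RCF = 2.5 × 4,363.5 ≈ 10,908.8 × g
10,908.8 = 1.118 × 10⁻⁵ × 28 × N²
N² = 10,908.8 / (31.304 × 10⁻⁵) = 34,847,943
N ≈ √34,847,943 ≈ 5,903.2

≈ 5903 RPM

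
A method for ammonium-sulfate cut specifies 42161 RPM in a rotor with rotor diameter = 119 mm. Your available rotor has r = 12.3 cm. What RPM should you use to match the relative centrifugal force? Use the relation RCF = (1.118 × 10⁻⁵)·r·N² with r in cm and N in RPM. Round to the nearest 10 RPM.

≈ 29320 RPM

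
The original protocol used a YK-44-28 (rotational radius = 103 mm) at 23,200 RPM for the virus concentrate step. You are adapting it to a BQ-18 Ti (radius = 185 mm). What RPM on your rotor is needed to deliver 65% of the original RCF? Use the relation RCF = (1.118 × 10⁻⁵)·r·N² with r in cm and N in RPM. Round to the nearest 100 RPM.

Original rotor: r = 103 mm = 10.3 cm
RCF_original = 1.118 × 10⁻⁵ × 10.3 × (23200)² = 1.118 × 10⁻⁵ × 10.3 × 538,240,000 ≈ 61,980.5 × g
Target RCF = 0.65 × 61,980.5 ≈ 40,287.3 × g
Your rotor: r = 185 mm = 18.5 cm
40,287.3 = 1.118 × 10⁻⁵ × 18.5 × N²
N² = 40,287.3 / (20.683 × 10⁻⁵) = 194,784,606
N ≈ √194,784,606 ≈ 13,956.5

14000 RPM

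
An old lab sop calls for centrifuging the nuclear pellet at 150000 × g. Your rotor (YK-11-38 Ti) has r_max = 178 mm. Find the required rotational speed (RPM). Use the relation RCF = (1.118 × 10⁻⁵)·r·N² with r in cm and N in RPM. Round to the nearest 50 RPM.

r = 178 mm = 17.8 cm
RCF = 1.118 × 10⁻⁵ × r × N²
150,000 = 1.118 × 10⁻⁵ × 17.8 × N²
N² = 150,000 / (19.9004 × 10⁻⁵) = 753,753,693
N ≈ √753,753,693 ≈ 27,454.6

N ≈ 27450 RPM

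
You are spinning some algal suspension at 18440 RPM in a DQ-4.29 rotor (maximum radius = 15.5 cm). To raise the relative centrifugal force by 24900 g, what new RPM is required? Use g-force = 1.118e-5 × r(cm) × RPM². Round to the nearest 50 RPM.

22000 RPM

Current RCF = 1.118 × 10⁻⁵ × 15.5 × (18440)² = 1.118 × 10⁻⁵ × 15.5 × 340,033,600 ≈ 58,924.4 × g
Target RCF = 58,924.4 + 24,900 = 83,824.4 × g
N² = 83,824.4 / (17.329 × 10⁻⁵) = 483,723,239
N ≈ √483,723,239 ≈ 21,993.7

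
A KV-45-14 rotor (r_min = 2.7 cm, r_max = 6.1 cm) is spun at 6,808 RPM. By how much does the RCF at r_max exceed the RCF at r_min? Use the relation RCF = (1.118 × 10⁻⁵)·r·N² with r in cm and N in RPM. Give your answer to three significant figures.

ΔRCF = 1.118 × 10⁻⁵ × (r_max − r_min) × N² = 1.118 × 10⁻⁵ × 3.4 × 46,348,864 ≈ 1,761.8

≈ 1760 x g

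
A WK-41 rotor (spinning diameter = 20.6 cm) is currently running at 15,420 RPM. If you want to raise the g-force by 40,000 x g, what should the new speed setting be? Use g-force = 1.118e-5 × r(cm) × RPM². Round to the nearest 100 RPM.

24200 RPM

r = 20.6 / 2 = 10.3 cm
Current RCF = 1.118 × 10⁻⁵ × 10.3 × (15420)² = 1.118 × 10⁻⁵ × 10.3 × 237,776,400 ≈ 27,380.9 × g
Target RCF = 27,380.9 + 40,000 = 67,380.9 × g
N² = 67,380.9 / (11.5154 × 10⁻⁵) = 585,137,294
N ≈ √585,137,294 ≈ 24,189.6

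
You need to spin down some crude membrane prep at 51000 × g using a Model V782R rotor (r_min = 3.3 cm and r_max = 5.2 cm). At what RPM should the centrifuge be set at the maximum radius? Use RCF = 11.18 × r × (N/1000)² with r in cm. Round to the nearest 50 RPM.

≈ 29600 RPM

Use r_max = 5.2 cm.
RCF = 11.18 × r × (N/1000)²
51,000 = 11.18 × 5.2 × (N/1000)²
(N/1000)² = 51,000 / 58.136 = 877.2533
N = 1000 × √877.2533 ≈ 29,618.5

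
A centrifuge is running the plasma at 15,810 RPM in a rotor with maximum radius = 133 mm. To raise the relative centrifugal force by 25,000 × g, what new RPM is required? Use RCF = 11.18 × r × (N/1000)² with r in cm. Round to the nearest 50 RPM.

r = 133 mm = 13.3 cm
Current RCF = 11.18 × 13.3 × (15.81)² = 11.18 × 13.3 × 249.9561 ≈ 37,167 × g
Target RCF = 37,167 + 25,000 = 62,167 × g
(N/1000)² = 62,167 / 148.694 = 418.0868
N = 1000 × √418.0868 ≈ 20,447.2

20450 RPM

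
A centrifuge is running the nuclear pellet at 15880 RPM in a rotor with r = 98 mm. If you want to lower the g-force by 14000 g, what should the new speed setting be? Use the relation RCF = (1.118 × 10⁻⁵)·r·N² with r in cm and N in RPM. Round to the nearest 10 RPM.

r = 98 mm = 9.8 cm
Current RCF = 1.118 × 10⁻⁵ × 9.8 × (15880)² = 1.118 × 10⁻⁵ × 9.8 × 252,174,400 ≈ 27,629.2 × g
Target RCF = 27,629.2 − 14,000 = 13,629.2 × g
N² = 13,629.2 / (10.9564 × 10⁻⁵) = 124,394,874
N ≈ √124,394,874 ≈ 11,153.2

N₂ ≈ 11150 RPM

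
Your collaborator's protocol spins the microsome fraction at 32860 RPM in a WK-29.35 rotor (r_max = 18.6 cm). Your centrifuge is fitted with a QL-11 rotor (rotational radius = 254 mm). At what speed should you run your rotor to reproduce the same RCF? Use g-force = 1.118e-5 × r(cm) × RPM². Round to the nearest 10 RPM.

28120 RPM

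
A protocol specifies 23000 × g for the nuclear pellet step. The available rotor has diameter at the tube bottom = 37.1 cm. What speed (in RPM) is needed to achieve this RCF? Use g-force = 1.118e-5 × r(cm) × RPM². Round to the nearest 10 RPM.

r = 37.1 / 2 = 18.55 cm
23,000 = 1.118 × 10⁻⁵ × 18.55 × N²
N² = 23,000 / (20.7389 × 10⁻⁵) = 110,902,700
N ≈ √110,902,700 ≈ 10,531.0

10530 RPM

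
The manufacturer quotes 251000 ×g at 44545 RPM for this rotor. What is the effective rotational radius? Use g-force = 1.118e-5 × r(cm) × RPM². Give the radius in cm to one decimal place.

RCF = 1.118 × 10⁻⁵ × r × N²
251000 = 1.118 × 10⁻⁵ × r × (44545)²
r = 251000 / (1.118 × 10⁻⁵ × 1,984,257,025) = 251000 / 22183.99 ≈ 11.314 cm

≈ 11.3 cm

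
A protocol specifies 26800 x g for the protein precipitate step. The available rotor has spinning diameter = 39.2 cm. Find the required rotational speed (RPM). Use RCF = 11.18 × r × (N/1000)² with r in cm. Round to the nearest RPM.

≈ 11059 RPM

r = 39.2 / 2 = 19.6 cm
26,800 = 11.18 × 19.6 × (N/1000)²
(N/1000)² = 26,800 / 219.128 = 122.3029
N = 1000 × √122.3029 ≈ 11,059.1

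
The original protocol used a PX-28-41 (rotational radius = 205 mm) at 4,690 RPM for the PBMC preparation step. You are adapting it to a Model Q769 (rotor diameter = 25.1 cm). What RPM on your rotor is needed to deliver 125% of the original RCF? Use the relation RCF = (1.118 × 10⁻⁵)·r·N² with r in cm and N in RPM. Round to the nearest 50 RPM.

Original rotor: r = 205 mm = 20.5 cm
RCF_original = 1.118 × 10⁻⁵ × 20.5 × (4690)² = 1.118 × 10⁻⁵ × 20.5 × 21,996,100 ≈ 5,041.3 × g
Target RCF = 1.25 × 5,041.3 ≈ 6,301.6 × g
Your rotor: r = 25.1 / 2 = 12.55 cm
6,301.6 = 1.118 × 10⁻⁵ × 12.55 × N²
N² = 6,301.6 / (14.0309 × 10⁻⁵) = 44,912,301
N ≈ √44,912,301 ≈ 6,701.7

6700 RPM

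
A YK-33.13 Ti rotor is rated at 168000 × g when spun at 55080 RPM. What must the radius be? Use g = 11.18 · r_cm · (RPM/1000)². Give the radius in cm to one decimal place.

5.0 cm

168000 = 11.18 × r × (55.08)²
r = 168000 / (11.18 × 3033.8064) = 168000 / 33917.96 ≈ 4.953 cm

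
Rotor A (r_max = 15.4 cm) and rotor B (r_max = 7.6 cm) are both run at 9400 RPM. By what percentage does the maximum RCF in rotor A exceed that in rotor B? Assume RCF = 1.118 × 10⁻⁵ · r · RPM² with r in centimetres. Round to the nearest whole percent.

103%

At equal RPM, RCF scales linearly with r: ratio = 15.4 / 7.6 = 2.0263.
So rotor A delivers 102.6% more g-force.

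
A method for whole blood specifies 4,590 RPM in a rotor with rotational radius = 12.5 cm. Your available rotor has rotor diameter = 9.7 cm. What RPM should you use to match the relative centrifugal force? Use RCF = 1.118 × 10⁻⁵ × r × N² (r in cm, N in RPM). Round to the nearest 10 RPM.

RCF = 1.118 × 10⁻⁵ × r × N²
RCF_original = 1.118 × 10⁻⁵ × 12.5 × (4590)² = 1.118 × 10⁻⁵ × 12.5 × 21,068,100 ≈ 2,944.3 × g
Your rotor: r = 9.7 / 2 = 4.85 cm
2,944.3 = 1.118 × 10⁻⁵ × 4.85 × N²
N² = 2,944.3 / (5.4223 × 10⁻⁵) = 54,299,836
N ≈ √54,299,836 ≈ 7,368.8

≈ 7370 RPM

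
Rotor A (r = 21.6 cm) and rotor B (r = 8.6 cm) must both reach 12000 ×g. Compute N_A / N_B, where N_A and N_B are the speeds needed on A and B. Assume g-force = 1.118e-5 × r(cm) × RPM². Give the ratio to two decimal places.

0.63

At fixed RCF, N ∝ 1/√r, so N_A/N_B = √(r_B/r_A) = √(8.6/21.6) = √0.398148 = 0.6310.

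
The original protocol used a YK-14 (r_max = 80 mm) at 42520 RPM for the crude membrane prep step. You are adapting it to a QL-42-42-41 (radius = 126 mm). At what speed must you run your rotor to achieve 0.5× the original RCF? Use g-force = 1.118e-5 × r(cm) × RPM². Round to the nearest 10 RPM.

≈ 23960 RPM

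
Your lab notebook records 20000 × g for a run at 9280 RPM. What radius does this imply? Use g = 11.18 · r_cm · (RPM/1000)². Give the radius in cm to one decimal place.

≈ 20.8 cm

RCF = 11.18 × r × (N/1000)²
20000 = 11.18 × r × (9.28)²
r = 20000 / (11.18 × 86.1184) = 20000 / 962.8037 ≈ 20.773 cm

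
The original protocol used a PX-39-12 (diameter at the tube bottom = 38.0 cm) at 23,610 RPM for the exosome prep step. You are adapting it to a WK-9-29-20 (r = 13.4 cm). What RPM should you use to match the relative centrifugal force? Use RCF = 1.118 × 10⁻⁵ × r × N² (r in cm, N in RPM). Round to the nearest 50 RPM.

28100 RPM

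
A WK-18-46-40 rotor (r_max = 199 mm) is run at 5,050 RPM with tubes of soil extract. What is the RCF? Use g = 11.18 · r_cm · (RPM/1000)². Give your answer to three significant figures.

r = 199 mm = 19.9 cm
RCF = 11.18 × 19.9 × (5.05)² = 11.18 × 19.9 × 25.5025 ≈ 5,673.8 × g

≈ 5670 ×g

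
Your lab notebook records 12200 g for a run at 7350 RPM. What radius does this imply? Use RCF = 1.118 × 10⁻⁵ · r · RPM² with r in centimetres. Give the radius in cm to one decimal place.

r ≈ 20.2 cm

RCF = 1.118 × 10⁻⁵ × r × N²
12200 = 1.118 × 10⁻⁵ × r × (7350)²
r = 12200 / (1.118 × 10⁻⁵ × 54,022,500) = 12200 / 603.9715 ≈ 20.200 cm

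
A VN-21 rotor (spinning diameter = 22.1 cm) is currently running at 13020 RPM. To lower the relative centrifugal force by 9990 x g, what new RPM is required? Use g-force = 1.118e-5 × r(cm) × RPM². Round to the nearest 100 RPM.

r = 22.1 / 2 = 11.05 cm
Current RCF = 1.118 × 10⁻⁵ × 11.05 × (13020)² = 1.118 × 10⁻⁵ × 11.05 × 169,520,400 ≈ 20,942.4 × g
Target RCF = 20,942.4 − 9,990 = 10,952.4 × g
N² = 10,952.4 / (12.3539 × 10⁻⁵) = 88,655,404
N ≈ √88,655,404 ≈ 9,415.7

≈ 9400 RPM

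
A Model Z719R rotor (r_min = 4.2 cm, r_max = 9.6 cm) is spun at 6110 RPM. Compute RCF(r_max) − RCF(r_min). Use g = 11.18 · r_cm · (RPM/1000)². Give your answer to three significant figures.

2250 g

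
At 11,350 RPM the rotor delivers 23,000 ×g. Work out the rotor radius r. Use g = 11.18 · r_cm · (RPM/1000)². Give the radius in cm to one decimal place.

16.0 cm

23000 = 11.18 × r × (11.35)²
r = 23000 / (11.18 × 128.8225) = 23000 / 1440.236 ≈ 15.970 cm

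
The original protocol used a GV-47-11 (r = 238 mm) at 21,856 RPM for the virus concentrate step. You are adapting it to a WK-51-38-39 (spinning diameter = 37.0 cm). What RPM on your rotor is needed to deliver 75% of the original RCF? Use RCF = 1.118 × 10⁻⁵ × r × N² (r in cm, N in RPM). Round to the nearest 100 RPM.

Original rotor: r = 238 mm = 23.8 cm
RCF = 1.118 × 10⁻⁵ × r × N²
RCF_original = 1.118 × 10⁻⁵ × 23.8 × (21856)² = 1.118 × 10⁻⁵ × 23.8 × 477,684,736 ≈ 127,104.3 × g
Target RCF = 0.75 × 127,104.3 ≈ 95,328.2 × g
Your rotor: r = 37.0 / 2 = 18.5 cm
95,328.2 = 1.118 × 10⁻⁵ × 18.5 × N²
N² = 95,328.2 / (20.683 × 10⁻⁵) = 460,901,223
N ≈ √460,901,223 ≈ 21,468.6

21500 RPM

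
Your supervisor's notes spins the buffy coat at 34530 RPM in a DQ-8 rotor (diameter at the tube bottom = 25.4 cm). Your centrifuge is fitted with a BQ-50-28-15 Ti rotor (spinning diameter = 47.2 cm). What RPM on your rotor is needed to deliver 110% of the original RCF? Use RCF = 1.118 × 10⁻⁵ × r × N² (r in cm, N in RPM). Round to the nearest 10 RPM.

≈ 26570 RPM

Original rotor: r = 25.4 / 2 = 12.7 cm
RCF = 1.118 × 10⁻⁵ × r × N²
RCF_original = 1.118 × 10⁻⁵ × 12.7 × (34530)² = 1.118 × 10⁻⁵ × 12.7 × 1,192,320,900 ≈ 169,292.9 × g
Target RCF = 1.1 × 169,292.9 ≈ 186,222.2 × g
Your rotor: r = 47.2 / 2 = 23.6 cm
186,222.2 = 1.118 × 10⁻⁵ × 23.6 × N²
N² = 186,222.2 / (26.3848 × 10⁻⁵) = 705,793,487
N ≈ √705,793,487 ≈ 26,566.8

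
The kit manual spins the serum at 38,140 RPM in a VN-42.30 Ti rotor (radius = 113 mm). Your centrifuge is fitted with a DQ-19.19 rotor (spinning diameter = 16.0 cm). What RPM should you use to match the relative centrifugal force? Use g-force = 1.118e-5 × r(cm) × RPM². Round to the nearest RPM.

45329 RPM

Original rotor: r = 113 mm = 11.3 cm
RCF_original = 1.118 × 10⁻⁵ × 11.3 × (38140)² = 1.118 × 10⁻⁵ × 11.3 × 1,454,659,600 ≈ 183,773 × g
Your rotor: r = 16.0 / 2 = 8 cm
183,773 = 1.118 × 10⁻⁵ × 8 × N²
N² = 183,773 / (8.944 × 10⁻⁵) = 2,054,707,066
N ≈ √2,054,707,066 ≈ 45,328.9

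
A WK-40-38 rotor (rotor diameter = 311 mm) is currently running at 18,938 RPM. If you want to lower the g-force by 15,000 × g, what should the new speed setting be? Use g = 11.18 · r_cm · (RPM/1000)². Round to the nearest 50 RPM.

N₂ ≈ 16500 RPM

r = 311 mm / 2 = 155.5 mm = 15.55 cm
Current RCF = 11.18 × 15.55 × (18.938)² = 11.18 × 15.55 × 358.647844 ≈ 62,350.6 × g
Target RCF = 62,350.6 − 15,000 = 47,350.6 × g
(N/1000)² = 47,350.6 / 173.849 = 272.3662
N = 1000 × √272.3662 ≈ 16,503.5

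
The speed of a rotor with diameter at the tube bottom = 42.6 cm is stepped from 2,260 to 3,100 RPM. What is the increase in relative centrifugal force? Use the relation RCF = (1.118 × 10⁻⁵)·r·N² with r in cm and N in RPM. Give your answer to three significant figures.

r = 42.6 / 2 = 21.3 cm
RCF₁ = 1.118 × 10⁻⁵ × 21.3 × (2260)² = 1.118 × 10⁻⁵ × 21.3 × 5,107,600 ≈ 1,216.3 × g
RCF₂ = 1.118 × 10⁻⁵ × 21.3 × (3100)² = 1.118 × 10⁻⁵ × 21.3 × 9,610,000 ≈ 2,288.5 × g
Increase = 2,288.5 − 1,216.3 = 1,072.2

≈ 1070 g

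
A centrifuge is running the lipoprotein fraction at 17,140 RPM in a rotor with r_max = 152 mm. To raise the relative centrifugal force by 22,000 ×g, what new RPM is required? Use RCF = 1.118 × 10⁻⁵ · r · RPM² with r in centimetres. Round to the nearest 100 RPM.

r = 152 mm = 15.2 cm
Current RCF = 1.118 × 10⁻⁵ × 15.2 × (17140)² = 1.118 × 10⁻⁵ × 15.2 × 293,779,600 ≈ 49,923.7 × g
Target RCF = 49,923.7 + 22,000 = 71,923.7 × g
N² = 71,923.7 / (16.9936 × 10⁻⁵) = 423,239,926
N ≈ √423,239,926 ≈ 20,572.8

N₂ ≈ 20600 RPM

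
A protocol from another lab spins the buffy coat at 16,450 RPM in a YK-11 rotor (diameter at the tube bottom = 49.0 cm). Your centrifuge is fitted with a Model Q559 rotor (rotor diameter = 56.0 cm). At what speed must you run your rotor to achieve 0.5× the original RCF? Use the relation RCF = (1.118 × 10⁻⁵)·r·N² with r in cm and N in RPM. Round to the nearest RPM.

Original rotor: r = 49.0 / 2 = 24.5 cm
RCF = 1.118 × 10⁻⁵ × r × N²
RCF_original = 1.118 × 10⁻⁵ × 24.5 × (16450)² = 1.118 × 10⁻⁵ × 24.5 × 270,602,500 ≈ 74,120.7 × g
Target RCF = 0.5 × 74,120.7 ≈ 37,060.3 × g
Your rotor: r = 56.0 / 2 = 28 cm
37,060.3 = 1.118 × 10⁻⁵ × 28 × N²
N² = 37,060.3 / (31.304 × 10⁻⁵) = 118,388,385
N ≈ √118,388,385 ≈ 10,880.6

10881 RPM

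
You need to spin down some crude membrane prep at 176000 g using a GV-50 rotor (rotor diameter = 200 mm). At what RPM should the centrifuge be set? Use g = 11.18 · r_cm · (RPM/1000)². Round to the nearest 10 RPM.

≈ 39680 RPM

r = 200 mm / 2 = 100 mm = 10 cm
176,000 = 11.18 × 10 × (N/1000)²
(N/1000)² = 176,000 / 111.8 = 1574.24
N = 1000 × √1574.24 ≈ 39,676.7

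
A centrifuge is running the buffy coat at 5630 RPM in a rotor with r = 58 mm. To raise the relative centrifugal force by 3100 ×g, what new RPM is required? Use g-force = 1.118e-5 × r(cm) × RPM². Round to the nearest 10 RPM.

8920 RPM

r = 58 mm = 5.8 cm
Current RCF = 1.118 × 10⁻⁵ × 5.8 × (5630)² = 1.118 × 10⁻⁵ × 5.8 × 31,696,900 ≈ 2,055.4 × g
Target RCF = 2,055.4 + 3,100 = 5,155.4 × g
N² = 5,155.4 / (6.4844 × 10⁻⁵) = 79,504,657
N ≈ √79,504,657 ≈ 8,916.5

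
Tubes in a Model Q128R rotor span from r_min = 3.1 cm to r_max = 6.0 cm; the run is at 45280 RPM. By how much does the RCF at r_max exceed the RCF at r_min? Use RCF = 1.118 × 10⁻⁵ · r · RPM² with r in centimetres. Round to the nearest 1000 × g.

66000 g

RCF_max = 1.118 × 10⁻⁵ × 6 × (45280)² = 1.118 × 10⁻⁵ × 6 × 2,050,278,400 ≈ 137,532.7 × g
RCF_min = 1.118 × 10⁻⁵ × 3.1 × (45280)² = 1.118 × 10⁻⁵ × 3.1 × 2,050,278,400 ≈ 71,058.5 × g
ΔRCF = 137,532.7 − 71,058.5 = 66,474.2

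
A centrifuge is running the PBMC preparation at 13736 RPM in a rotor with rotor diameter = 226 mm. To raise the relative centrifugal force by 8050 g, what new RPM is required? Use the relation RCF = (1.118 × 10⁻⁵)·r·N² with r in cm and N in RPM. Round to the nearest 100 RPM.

r = 226 mm / 2 = 113 mm = 11.3 cm
Current RCF = 1.118 × 10⁻⁵ × 11.3 × (13736)² = 1.118 × 10⁻⁵ × 11.3 × 188,677,696 ≈ 23,836.4 × g
Target RCF = 23,836.4 + 8,050 = 31,886.4 × g
N² = 31,886.4 / (12.6334 × 10⁻⁵) = 252,397,613
N ≈ √252,397,613 ≈ 15,887.0

≈ 15900 RPM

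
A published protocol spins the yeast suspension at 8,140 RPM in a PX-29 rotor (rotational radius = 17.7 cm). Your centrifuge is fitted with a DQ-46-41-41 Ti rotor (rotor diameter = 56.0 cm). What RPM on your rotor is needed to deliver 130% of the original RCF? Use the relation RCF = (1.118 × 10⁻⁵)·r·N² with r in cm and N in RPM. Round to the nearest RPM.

≈ 7379 RPM

RCF = 1.118 × 10⁻⁵ × r × N²
RCF_original = 1.118 × 10⁻⁵ × 17.7 × (8140)² = 1.118 × 10⁻⁵ × 17.7 × 66,259,600 ≈ 13,111.8 × g
Target RCF = 1.3 × 13,111.8 ≈ 17,045.3 × g
Your rotor: r = 56.0 / 2 = 28 cm
17,045.3 = 1.118 × 10⁻⁵ × 28 × N²
N² = 17,045.3 / (31.304 × 10⁻⁵) = 54,450,869
N ≈ √54,450,869 ≈ 7,379.1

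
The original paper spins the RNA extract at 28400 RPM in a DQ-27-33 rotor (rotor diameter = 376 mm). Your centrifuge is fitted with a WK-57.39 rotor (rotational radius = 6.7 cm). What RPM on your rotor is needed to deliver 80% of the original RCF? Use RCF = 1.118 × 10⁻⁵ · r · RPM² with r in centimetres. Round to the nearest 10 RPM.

Original rotor: r = 376 mm / 2 = 188 mm = 18.8 cm
RCF_original = 1.118 × 10⁻⁵ × 18.8 × (28400)² = 1.118 × 10⁻⁵ × 18.8 × 806,560,000 ≈ 169,526 × g
Target RCF = 0.8 × 169,526 ≈ 135,620.8 × g
135,620.8 = 1.118 × 10⁻⁵ × 6.7 × N²
N² = 135,620.8 / (7.4906 × 10⁻⁵) = 1,810,546,552
N ≈ √1,810,546,552 ≈ 42,550.5

42550 RPM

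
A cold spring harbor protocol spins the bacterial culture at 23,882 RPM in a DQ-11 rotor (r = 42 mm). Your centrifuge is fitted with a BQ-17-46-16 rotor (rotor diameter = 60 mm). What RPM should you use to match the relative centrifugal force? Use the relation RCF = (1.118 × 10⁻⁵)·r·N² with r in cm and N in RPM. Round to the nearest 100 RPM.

Original rotor: r = 42 mm = 4.2 cm
RCF_original = 1.118 × 10⁻⁵ × 4.2 × (23882)² = 1.118 × 10⁻⁵ × 4.2 × 570,349,924 ≈ 26,781.4 × g
Your rotor: r = 60 mm / 2 = 30 mm = 3 cm
26,781.4 = 1.118 × 10⁻⁵ × 3 × N²
N² = 26,781.4 / (3.354 × 10⁻⁵) = 798,491,354
N ≈ √798,491,354 ≈ 28,257.6

≈ 28300 RPM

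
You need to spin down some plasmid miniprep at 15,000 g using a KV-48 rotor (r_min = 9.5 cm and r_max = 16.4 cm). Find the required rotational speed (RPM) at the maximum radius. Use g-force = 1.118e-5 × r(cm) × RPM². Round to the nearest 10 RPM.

9040 RPM

Use r_max = 16.4 cm.
15,000 = 1.118 × 10⁻⁵ × 16.4 × N²
N² = 15,000 / (18.3352 × 10⁻⁵) = 81,809,852
N ≈ √81,809,852 ≈ 9,044.9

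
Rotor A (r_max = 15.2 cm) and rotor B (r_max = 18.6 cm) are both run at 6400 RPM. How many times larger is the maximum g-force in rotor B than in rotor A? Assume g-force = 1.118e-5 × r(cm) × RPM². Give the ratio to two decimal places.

At fixed N, RCF ∝ r, so RCF_B/RCF_A = r_B/r_A = 18.6 / 15.2 = 1.2237.

1.22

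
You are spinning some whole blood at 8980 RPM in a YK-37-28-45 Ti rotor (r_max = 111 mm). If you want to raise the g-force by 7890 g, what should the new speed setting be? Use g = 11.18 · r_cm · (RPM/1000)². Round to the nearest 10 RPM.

N₂ ≈ 12010 RPM

r = 111 mm = 11.1 cm
Current RCF = 11.18 × 11.1 × (8.98)² = 11.18 × 11.1 × 80.6404 ≈ 10,007.3 × g
Target RCF = 10,007.3 + 7,890 = 17,897.3 × g
(N/1000)² = 17,897.3 / 124.098 = 144.2191
N = 1000 × √144.2191 ≈ 12,009.1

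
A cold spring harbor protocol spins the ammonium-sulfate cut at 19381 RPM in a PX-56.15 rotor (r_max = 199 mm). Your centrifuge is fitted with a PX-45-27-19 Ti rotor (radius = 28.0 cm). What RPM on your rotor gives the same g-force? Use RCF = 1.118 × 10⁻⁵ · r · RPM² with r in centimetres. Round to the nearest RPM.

16339 RPM

Original rotor: r = 199 mm = 19.9 cm
RCF_original = 1.118 × 10⁻⁵ × 19.9 × (19381)² = 1.118 × 10⁻⁵ × 19.9 × 375,623,161 ≈ 83,569.4 × g
83,569.4 = 1.118 × 10⁻⁵ × 28 × N²
N² = 83,569.4 / (31.304 × 10⁻⁵) = 266,960,772
N ≈ √266,960,772 ≈ 16,338.9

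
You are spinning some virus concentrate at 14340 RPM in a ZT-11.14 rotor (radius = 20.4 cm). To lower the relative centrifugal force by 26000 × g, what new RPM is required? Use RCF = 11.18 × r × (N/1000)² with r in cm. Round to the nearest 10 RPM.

9570 RPM

Current RCF = 11.18 × 20.4 × (14.34)² = 11.18 × 20.4 × 205.6356 ≈ 46,899.7 × g
Target RCF = 46,899.7 − 26,000 = 20,899.7 × g
(N/1000)² = 20,899.7 / 228.072 = 91.63641
N = 1000 × √91.63641 ≈ 9,572.7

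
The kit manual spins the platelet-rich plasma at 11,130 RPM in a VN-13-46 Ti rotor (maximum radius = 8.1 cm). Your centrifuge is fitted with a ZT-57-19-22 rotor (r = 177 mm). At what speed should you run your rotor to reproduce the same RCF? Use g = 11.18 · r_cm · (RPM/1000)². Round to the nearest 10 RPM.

RCF = 11.18 × r × (N/1000)²
RCF_original = 11.18 × 8.1 × (11.13)² = 11.18 × 8.1 × 123.8769 ≈ 11,218 × g
Your rotor: r = 177 mm = 17.7 cm
11,218 = 11.18 × 17.7 × (N/1000)²
(N/1000)² = 11,218 / 197.886 = 56.6892
N = 1000 × √56.6892 ≈ 7,529.2

≈ 7530 RPM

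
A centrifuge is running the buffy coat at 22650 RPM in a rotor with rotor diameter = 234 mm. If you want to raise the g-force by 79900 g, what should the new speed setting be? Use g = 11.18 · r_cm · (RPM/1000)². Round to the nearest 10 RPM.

≈ 33520 RPM

r = 234 mm / 2 = 117 mm = 11.7 cm
Current RCF = 11.18 × 11.7 × (22.65)² = 11.18 × 11.7 × 513.0225 ≈ 67,106.4 × g
Target RCF = 67,106.4 + 79,900 = 147,006.4 × g
(N/1000)² = 147,006.4 / 130.806 = 1123.851
N = 1000 × √1123.851 ≈ 33,523.9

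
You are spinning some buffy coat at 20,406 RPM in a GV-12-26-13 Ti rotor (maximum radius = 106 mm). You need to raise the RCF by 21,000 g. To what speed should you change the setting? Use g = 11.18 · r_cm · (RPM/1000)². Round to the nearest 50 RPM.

r = 106 mm = 10.6 cm
Current RCF = 11.18 × 10.6 × (20.406)² = 11.18 × 10.6 × 416.404836 ≈ 49,347.3 × g
Target RCF = 49,347.3 + 21,000 = 70,347.3 × g
(N/1000)² = 70,347.3 / 118.508 = 593.608
N = 1000 × √593.608 ≈ 24,364.1

24350 RPM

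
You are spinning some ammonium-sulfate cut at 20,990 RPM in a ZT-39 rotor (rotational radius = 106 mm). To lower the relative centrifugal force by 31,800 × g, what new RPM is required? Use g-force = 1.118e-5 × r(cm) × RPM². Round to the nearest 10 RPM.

r = 106 mm = 10.6 cm
Current RCF = 1.118 × 10⁻⁵ × 10.6 × (20990)² = 1.118 × 10⁻⁵ × 10.6 × 440,580,100 ≈ 52,212.3 × g
Target RCF = 52,212.3 − 31,800 = 20,412.3 × g
N² = 20,412.3 / (11.8508 × 10⁻⁵) = 172,244,068
N ≈ √172,244,068 ≈ 13,124.2

13120 RPM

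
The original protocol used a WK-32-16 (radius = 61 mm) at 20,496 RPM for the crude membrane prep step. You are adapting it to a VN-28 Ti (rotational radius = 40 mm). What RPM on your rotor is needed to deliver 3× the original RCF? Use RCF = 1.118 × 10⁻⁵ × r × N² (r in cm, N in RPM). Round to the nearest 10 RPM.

≈ 43840 RPM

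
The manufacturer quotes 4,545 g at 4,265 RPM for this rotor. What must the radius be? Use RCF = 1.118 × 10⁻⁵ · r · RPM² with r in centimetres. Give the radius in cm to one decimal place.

4545 = 1.118 × 10⁻⁵ × r × (4265)²
r = 4545 / (1.118 × 10⁻⁵ × 18,190,225) = 4545 / 203.3667 ≈ 22.349 cm

r ≈ 22.3 cm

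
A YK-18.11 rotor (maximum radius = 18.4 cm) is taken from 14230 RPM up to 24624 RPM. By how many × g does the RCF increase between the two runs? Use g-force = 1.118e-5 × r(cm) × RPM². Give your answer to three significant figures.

≈ 83100 × g

RCF₁ = 1.118 × 10⁻⁵ × 18.4 × (14230)² = 1.118 × 10⁻⁵ × 18.4 × 202,492,900 ≈ 41,655.2 × g
RCF₂ = 1.118 × 10⁻⁵ × 18.4 × (24624)² = 1.118 × 10⁻⁵ × 18.4 × 606,341,376 ≈ 124,731.7 × g
Increase = 124,731.7 − 41,655.2 = 83,076.5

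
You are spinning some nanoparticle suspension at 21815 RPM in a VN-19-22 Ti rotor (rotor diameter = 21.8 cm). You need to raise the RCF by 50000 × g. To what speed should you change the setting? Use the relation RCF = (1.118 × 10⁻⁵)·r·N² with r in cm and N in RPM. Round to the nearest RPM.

r = 21.8 / 2 = 10.9 cm
Current RCF = 1.118 × 10⁻⁵ × 10.9 × (21815)² = 1.118 × 10⁻⁵ × 10.9 × 475,894,225 ≈ 57,993.4 × g
Target RCF = 57,993.4 + 50,000 = 107,993.4 × g
N² = 107,993.4 / (12.1862 × 10⁻⁵) = 886,194,220
N ≈ √886,194,220 ≈ 29,769.0

N₂ ≈ 29769 RPM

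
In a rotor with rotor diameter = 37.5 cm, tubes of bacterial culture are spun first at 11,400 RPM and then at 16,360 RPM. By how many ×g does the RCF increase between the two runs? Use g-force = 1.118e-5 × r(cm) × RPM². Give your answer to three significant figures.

28900 ×g

r = 37.5 / 2 = 18.75 cm
RCF₁ = 1.118 × 10⁻⁵ × 18.75 × (11400)² = 1.118 × 10⁻⁵ × 18.75 × 129,960,000 ≈ 27,242.9 × g
RCF₂ = 1.118 × 10⁻⁵ × 18.75 × (16360)² = 1.118 × 10⁻⁵ × 18.75 × 267,649,600 ≈ 56,106 × g
Increase = 56,106 − 27,242.9 = 28,863.1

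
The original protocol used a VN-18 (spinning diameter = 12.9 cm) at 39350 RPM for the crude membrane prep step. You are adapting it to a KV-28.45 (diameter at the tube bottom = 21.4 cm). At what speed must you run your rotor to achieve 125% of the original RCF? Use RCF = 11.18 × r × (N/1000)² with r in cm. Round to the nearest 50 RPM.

34150 RPM

Original rotor: r = 12.9 / 2 = 6.45 cm
RCF_original = 11.18 × 6.45 × (39.35)² = 11.18 × 6.45 × 1,548.4225 ≈ 111,658.3 × g
Target RCF = 1.25 × 111,658.3 ≈ 139,572.9 × g
Your rotor: r = 21.4 / 2 = 10.7 cm
139,572.9 = 11.18 × 10.7 × (N/1000)²
(N/1000)² = 139,572.9 / 119.626 = 1166.744
N = 1000 × √1166.744 ≈ 34,157.6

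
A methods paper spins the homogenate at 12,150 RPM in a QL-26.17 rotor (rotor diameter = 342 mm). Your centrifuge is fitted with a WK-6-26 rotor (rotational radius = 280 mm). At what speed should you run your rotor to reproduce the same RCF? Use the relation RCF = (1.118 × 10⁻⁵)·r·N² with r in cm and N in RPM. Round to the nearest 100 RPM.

Original rotor: r = 342 mm / 2 = 171 mm = 17.1 cm
RCF = 1.118 × 10⁻⁵ × r × N²
RCF_original = 1.118 × 10⁻⁵ × 17.1 × (12150)² = 1.118 × 10⁻⁵ × 17.1 × 147,622,500 ≈ 28,222.2 × g
Your rotor: r = 280 mm = 28.0 cm
28,222.2 = 1.118 × 10⁻⁵ × 28 × N²
N² = 28,222.2 / (31.304 × 10⁻⁵) = 90,155,252
N ≈ √90,155,252 ≈ 9,495.0

9500 RPM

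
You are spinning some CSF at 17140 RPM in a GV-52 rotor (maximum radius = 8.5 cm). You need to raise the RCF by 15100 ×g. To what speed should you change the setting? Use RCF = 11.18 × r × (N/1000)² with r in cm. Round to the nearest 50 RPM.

Current RCF = 11.18 × 8.5 × (17.14)² = 11.18 × 8.5 × 293.7796 ≈ 27,917.9 × g
Target RCF = 27,917.9 + 15,100 = 43,017.9 × g
(N/1000)² = 43,017.9 / 95.03 = 452.677
N = 1000 × √452.677 ≈ 21,276.2

≈ 21300 RPM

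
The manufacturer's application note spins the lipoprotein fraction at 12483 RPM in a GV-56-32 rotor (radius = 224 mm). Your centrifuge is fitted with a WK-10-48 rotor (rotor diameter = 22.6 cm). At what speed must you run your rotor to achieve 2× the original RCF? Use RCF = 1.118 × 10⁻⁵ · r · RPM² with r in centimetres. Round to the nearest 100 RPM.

24900 RPM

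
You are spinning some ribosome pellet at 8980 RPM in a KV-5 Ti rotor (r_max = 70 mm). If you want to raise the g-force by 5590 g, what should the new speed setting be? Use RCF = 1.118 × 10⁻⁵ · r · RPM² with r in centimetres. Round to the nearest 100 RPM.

r = 70 mm = 7.0 cm
Current RCF = 1.118 × 10⁻⁵ × 7 × (8980)² = 1.118 × 10⁻⁵ × 7 × 80,640,400 ≈ 6,310.9 × g
Target RCF = 6,310.9 + 5,590 = 11,900.9 × g
N² = 11,900.9 / (7.826 × 10⁻⁵) = 152,068,745
N ≈ √152,068,745 ≈ 12,331.6

≈ 12300 RPM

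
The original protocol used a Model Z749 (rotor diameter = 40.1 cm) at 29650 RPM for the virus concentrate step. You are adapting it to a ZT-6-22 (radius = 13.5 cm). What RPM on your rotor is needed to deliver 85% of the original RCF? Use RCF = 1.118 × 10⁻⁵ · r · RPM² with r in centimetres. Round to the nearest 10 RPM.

33310 RPM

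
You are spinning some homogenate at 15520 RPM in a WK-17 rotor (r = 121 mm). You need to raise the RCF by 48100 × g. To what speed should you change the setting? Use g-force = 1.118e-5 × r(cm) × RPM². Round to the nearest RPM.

24422 RPM

r = 121 mm = 12.1 cm
Current RCF = 1.118 × 10⁻⁵ × 12.1 × (15520)² = 1.118 × 10⁻⁵ × 12.1 × 240,870,400 ≈ 32,584.5 × g
Target RCF = 32,584.5 + 48,100 = 80,684.5 × g
N² = 80,684.5 / (13.5278 × 10⁻⁵) = 596,434,749
N ≈ √596,434,749 ≈ 24,422.0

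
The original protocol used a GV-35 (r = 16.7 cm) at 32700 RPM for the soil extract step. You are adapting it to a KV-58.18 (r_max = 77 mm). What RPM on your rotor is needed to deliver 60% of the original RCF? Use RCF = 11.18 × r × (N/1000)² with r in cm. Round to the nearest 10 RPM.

≈ 37300 RPM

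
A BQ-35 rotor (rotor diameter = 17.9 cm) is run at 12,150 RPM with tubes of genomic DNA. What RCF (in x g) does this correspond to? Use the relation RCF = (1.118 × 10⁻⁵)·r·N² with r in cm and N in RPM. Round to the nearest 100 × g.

RCF ≈ 14800 x g

r = 17.9 / 2 = 8.95 cm
RCF = 1.118 × 10⁻⁵ × r × N²
RCF = 1.118 × 10⁻⁵ × 8.95 × (12150)² = 1.118 × 10⁻⁵ × 8.95 × 147,622,500 ≈ 14,771.3 × g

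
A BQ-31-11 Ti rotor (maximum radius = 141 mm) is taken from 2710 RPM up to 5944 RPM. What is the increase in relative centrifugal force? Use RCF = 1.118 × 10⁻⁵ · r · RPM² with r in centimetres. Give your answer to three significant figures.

r = 141 mm = 14.1 cm
RCF₁ = 1.118 × 10⁻⁵ × 14.1 × (2710)² = 1.118 × 10⁻⁵ × 14.1 × 7,344,100 ≈ 1,157.7 × g
RCF₂ = 1.118 × 10⁻⁵ × 14.1 × (5944)² = 1.118 × 10⁻⁵ × 14.1 × 35,331,136 ≈ 5,569.5 × g
Increase = 5,569.5 − 1,157.7 = 4,411.8

4410 x g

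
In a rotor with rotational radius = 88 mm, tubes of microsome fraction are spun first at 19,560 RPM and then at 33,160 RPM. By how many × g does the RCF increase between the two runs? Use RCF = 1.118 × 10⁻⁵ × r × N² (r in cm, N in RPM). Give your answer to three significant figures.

≈ 70500 × g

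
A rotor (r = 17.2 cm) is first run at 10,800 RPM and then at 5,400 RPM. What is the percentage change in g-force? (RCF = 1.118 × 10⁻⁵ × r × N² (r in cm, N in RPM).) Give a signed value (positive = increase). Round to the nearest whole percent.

-75%

RCF ∝ N², so the ratio is (5400/10800)² = (0.500000)² = 0.2500.
Change = 0.2500 − 1 = -0.7500 → -75.0%.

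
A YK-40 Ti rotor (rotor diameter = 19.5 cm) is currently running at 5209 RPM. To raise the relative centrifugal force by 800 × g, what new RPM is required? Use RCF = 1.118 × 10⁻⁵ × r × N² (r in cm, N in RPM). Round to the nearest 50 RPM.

≈ 5850 RPM

r = 19.5 / 2 = 9.75 cm
Current RCF = 1.118 × 10⁻⁵ × 9.75 × (5209)² = 1.118 × 10⁻⁵ × 9.75 × 27,133,681 ≈ 2,957.7 × g
Target RCF = 2,957.7 + 800 = 3,757.7 × g
N² = 3,757.7 / (10.9005 × 10⁻⁵) = 34,472,731
N ≈ √34,472,731 ≈ 5,871.3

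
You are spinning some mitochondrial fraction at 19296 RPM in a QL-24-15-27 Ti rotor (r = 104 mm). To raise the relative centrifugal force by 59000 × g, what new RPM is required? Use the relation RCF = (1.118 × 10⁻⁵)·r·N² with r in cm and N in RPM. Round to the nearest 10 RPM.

r = 104 mm = 10.4 cm
Current RCF = 1.118 × 10⁻⁵ × 10.4 × (19296)² = 1.118 × 10⁻⁵ × 10.4 × 372,335,616 ≈ 43,292.2 × g
Target RCF = 43,292.2 + 59,000 = 102,292.2 × g
N² = 102,292.2 / (11.6272 × 10⁻⁵) = 879,766,410
N ≈ √879,766,410 ≈ 29,660.9

29660 RPM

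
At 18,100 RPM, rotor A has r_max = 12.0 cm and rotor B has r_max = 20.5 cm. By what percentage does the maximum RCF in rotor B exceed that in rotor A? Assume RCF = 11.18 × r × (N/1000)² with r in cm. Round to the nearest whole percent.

71%

At equal RPM, RCF scales linearly with r: ratio = 20.5 / 12.0 = 1.7083.
So rotor B delivers 70.8% more g-force.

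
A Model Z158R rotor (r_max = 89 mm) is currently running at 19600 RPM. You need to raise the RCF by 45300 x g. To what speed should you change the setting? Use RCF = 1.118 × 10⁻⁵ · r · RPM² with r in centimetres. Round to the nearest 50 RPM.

r = 89 mm = 8.9 cm
Current RCF = 1.118 × 10⁻⁵ × 8.9 × (19600)² = 1.118 × 10⁻⁵ × 8.9 × 384,160,000 ≈ 38,224.7 × g
Target RCF = 38,224.7 + 45,300 = 83,524.7 × g
N² = 83,524.7 / (9.9502 × 10⁻⁵) = 839,427,348
N ≈ √839,427,348 ≈ 28,972.9

≈ 28950 RPM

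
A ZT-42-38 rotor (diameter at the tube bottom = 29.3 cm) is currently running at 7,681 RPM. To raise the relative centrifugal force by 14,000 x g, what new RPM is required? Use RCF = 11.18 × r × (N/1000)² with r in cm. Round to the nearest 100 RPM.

r = 29.3 / 2 = 14.65 cm
Current RCF = 11.18 × 14.65 × (7.681)² = 11.18 × 14.65 × 58.997761 ≈ 9,663.1 × g
Target RCF = 9,663.1 + 14,000 = 23,663.1 × g
(N/1000)² = 23,663.1 / 163.787 = 144.4748
N = 1000 × √144.4748 ≈ 12,019.8

≈ 12000 RPM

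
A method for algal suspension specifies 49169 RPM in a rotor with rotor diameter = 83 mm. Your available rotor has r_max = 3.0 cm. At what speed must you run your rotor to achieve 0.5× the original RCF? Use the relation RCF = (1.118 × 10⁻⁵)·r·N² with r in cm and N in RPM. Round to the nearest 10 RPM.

Original rotor: r = 83 mm / 2 = 41.5 mm = 4.15 cm
RCF = 1.118 × 10⁻⁵ × r × N²
RCF_original = 1.118 × 10⁻⁵ × 4.15 × (49169)² = 1.118 × 10⁻⁵ × 4.15 × 2,417,590,561 ≈ 112,168.9 × g
Target RCF = 0.5 × 112,168.9 ≈ 56,084.4 × g
56,084.4 = 1.118 × 10⁻⁵ × 3 × N²
N² = 56,084.4 / (3.354 × 10⁻⁵) = 1,672,164,580
N ≈ √1,672,164,580 ≈ 40,892.1

≈ 40890 RPM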